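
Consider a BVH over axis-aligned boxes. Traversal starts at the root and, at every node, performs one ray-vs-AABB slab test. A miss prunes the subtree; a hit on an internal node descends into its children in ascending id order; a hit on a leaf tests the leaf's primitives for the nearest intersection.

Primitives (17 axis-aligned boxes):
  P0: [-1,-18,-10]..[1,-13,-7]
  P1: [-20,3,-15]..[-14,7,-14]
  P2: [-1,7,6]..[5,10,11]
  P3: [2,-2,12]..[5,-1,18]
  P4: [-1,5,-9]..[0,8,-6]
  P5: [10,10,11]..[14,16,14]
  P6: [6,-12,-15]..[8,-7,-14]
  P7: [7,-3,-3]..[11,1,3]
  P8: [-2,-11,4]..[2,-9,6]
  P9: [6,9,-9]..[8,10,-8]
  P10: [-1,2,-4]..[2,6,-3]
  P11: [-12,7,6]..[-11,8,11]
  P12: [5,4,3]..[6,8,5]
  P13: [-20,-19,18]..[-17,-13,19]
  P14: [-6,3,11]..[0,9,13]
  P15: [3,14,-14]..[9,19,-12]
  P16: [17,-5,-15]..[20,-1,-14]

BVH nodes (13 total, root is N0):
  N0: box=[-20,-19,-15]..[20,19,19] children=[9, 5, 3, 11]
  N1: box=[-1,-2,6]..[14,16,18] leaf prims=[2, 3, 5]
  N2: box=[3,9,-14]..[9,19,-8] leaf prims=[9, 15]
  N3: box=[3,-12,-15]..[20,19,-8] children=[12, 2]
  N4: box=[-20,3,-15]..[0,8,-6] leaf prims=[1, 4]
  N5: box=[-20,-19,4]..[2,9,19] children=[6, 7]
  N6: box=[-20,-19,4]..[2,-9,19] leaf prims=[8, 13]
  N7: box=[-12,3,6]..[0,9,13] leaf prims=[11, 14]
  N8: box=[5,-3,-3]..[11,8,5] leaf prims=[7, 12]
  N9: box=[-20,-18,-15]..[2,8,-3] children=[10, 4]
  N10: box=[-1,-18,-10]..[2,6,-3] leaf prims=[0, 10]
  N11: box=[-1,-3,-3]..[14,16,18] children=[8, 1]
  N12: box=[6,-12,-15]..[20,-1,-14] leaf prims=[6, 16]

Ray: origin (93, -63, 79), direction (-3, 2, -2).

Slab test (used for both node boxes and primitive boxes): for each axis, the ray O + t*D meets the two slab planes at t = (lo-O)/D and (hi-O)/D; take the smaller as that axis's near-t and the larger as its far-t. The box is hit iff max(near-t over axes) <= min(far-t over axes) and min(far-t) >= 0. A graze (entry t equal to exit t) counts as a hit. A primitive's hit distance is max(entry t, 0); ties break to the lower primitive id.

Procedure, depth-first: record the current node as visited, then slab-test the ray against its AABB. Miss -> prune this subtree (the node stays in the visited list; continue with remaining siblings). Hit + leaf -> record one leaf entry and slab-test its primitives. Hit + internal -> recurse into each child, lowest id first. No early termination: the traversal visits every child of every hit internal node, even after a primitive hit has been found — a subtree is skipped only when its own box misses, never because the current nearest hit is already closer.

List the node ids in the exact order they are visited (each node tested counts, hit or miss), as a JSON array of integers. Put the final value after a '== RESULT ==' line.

Walk:
N0 x:[73/3,113/3] y:[22,41] z:[30,47] -> hit [30,113/3], descend [3, 5, 9, 11]
  N3 x:[73/3,30] y:[51/2,41] z:[87/2,47] -> miss, prune
  N5 x:[91/3,113/3] y:[22,36] z:[30,75/2] -> hit [91/3,36], descend [6, 7]
    N6 x:[91/3,113/3] y:[22,27] z:[30,75/2] -> miss, prune
    N7 x:[31,35] y:[33,36] z:[33,73/2] -> hit [33,35] leaf, test {P11@t=35, P14@t=33}
  N9 x:[91/3,113/3] y:[45/2,71/2] z:[41,47] -> miss, prune
  N11 x:[79/3,94/3] y:[30,79/2] z:[61/2,41] -> hit [61/2,94/3], descend [1, 8]
    N1 x:[79/3,94/3] y:[61/2,79/2] z:[61/2,73/2] -> hit [61/2,94/3] leaf, test {P2(miss), P3(miss), P5(miss)}
    N8 x:[82/3,88/3] y:[30,71/2] z:[37,41] -> miss, prune

9 AABB tests over nodes [0, 3, 5, 6, 7, 9, 11, 1, 8]; 2 leaves entered; closest P14.

== RESULT ==
[0, 3, 5, 6, 7, 9, 11, 1, 8]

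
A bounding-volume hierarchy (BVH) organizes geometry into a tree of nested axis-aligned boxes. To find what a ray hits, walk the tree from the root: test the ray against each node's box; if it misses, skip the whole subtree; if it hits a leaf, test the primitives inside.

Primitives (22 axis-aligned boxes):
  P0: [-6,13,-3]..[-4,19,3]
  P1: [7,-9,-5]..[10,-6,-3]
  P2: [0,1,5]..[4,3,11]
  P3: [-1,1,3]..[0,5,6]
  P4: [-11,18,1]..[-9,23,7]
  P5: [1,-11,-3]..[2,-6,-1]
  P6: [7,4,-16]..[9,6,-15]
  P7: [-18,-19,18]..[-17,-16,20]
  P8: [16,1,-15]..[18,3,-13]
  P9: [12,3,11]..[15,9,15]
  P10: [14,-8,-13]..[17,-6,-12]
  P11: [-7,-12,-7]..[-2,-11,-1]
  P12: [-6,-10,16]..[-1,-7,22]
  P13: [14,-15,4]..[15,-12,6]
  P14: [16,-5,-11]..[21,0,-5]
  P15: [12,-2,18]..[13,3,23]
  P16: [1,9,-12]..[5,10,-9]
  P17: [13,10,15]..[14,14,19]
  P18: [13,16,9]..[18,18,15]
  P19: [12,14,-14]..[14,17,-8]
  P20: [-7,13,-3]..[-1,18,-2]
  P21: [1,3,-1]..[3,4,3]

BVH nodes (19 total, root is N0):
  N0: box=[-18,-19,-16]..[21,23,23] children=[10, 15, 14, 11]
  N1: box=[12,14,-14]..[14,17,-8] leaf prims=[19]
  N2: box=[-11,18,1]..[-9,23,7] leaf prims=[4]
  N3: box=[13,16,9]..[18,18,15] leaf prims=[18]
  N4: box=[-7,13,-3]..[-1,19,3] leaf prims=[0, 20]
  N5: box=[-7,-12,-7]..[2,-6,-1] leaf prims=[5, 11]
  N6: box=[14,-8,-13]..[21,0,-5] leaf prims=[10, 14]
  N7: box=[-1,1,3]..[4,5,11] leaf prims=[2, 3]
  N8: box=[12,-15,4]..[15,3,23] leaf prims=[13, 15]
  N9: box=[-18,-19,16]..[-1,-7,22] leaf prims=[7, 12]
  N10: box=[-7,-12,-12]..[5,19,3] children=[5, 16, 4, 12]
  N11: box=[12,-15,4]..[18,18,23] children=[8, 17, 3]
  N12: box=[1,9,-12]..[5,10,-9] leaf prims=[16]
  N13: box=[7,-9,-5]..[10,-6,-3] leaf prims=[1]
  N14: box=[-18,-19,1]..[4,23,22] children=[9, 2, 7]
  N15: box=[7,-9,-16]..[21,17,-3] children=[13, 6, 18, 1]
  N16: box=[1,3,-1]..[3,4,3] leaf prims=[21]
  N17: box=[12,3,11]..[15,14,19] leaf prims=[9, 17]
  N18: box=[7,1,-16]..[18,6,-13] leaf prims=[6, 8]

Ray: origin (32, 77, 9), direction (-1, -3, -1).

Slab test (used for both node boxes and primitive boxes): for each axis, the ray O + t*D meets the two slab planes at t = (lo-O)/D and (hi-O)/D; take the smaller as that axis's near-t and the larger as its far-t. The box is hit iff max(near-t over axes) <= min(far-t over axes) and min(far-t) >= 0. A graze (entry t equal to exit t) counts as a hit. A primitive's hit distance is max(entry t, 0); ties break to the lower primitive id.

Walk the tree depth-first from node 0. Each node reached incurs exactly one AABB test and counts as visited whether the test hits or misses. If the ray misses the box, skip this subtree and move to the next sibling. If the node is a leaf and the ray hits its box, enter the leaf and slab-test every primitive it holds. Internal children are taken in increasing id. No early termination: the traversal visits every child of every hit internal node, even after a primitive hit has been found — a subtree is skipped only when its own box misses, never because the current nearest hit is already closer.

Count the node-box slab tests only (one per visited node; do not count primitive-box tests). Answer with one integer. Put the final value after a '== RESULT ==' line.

Trace the traversal:
N0 x:[11,50] y:[18,32] z:[-14,25] -> hit [18,25], descend [10, 11, 14, 15]
  N10 x:[27,39] y:[58/3,89/3] z:[6,21] -> miss, prune
  N11 x:[14,20] y:[59/3,92/3] z:[-14,5] -> miss, prune
  N14 x:[28,50] y:[18,32] z:[-13,8] -> miss, prune
  N15 x:[11,25] y:[20,86/3] z:[12,25] -> hit [20,25], descend [1, 6, 13, 18]
    N1 x:[18,20] y:[20,21] z:[17,23] -> hit [20,20] leaf, test {P19@t=20}
    N6 x:[11,18] y:[77/3,85/3] z:[14,22] -> miss, prune
    N13 x:[22,25] y:[83/3,86/3] z:[12,14] -> miss, prune
    N18 x:[14,25] y:[71/3,76/3] z:[22,25] -> hit [71/3,25] leaf, test {P6@t=24, P8(miss)}

Visited [0, 10, 11, 14, 15, 1, 6, 13, 18]. Tests: 9 box, 2 leaf. Nearest: P19.

== RESULT ==
9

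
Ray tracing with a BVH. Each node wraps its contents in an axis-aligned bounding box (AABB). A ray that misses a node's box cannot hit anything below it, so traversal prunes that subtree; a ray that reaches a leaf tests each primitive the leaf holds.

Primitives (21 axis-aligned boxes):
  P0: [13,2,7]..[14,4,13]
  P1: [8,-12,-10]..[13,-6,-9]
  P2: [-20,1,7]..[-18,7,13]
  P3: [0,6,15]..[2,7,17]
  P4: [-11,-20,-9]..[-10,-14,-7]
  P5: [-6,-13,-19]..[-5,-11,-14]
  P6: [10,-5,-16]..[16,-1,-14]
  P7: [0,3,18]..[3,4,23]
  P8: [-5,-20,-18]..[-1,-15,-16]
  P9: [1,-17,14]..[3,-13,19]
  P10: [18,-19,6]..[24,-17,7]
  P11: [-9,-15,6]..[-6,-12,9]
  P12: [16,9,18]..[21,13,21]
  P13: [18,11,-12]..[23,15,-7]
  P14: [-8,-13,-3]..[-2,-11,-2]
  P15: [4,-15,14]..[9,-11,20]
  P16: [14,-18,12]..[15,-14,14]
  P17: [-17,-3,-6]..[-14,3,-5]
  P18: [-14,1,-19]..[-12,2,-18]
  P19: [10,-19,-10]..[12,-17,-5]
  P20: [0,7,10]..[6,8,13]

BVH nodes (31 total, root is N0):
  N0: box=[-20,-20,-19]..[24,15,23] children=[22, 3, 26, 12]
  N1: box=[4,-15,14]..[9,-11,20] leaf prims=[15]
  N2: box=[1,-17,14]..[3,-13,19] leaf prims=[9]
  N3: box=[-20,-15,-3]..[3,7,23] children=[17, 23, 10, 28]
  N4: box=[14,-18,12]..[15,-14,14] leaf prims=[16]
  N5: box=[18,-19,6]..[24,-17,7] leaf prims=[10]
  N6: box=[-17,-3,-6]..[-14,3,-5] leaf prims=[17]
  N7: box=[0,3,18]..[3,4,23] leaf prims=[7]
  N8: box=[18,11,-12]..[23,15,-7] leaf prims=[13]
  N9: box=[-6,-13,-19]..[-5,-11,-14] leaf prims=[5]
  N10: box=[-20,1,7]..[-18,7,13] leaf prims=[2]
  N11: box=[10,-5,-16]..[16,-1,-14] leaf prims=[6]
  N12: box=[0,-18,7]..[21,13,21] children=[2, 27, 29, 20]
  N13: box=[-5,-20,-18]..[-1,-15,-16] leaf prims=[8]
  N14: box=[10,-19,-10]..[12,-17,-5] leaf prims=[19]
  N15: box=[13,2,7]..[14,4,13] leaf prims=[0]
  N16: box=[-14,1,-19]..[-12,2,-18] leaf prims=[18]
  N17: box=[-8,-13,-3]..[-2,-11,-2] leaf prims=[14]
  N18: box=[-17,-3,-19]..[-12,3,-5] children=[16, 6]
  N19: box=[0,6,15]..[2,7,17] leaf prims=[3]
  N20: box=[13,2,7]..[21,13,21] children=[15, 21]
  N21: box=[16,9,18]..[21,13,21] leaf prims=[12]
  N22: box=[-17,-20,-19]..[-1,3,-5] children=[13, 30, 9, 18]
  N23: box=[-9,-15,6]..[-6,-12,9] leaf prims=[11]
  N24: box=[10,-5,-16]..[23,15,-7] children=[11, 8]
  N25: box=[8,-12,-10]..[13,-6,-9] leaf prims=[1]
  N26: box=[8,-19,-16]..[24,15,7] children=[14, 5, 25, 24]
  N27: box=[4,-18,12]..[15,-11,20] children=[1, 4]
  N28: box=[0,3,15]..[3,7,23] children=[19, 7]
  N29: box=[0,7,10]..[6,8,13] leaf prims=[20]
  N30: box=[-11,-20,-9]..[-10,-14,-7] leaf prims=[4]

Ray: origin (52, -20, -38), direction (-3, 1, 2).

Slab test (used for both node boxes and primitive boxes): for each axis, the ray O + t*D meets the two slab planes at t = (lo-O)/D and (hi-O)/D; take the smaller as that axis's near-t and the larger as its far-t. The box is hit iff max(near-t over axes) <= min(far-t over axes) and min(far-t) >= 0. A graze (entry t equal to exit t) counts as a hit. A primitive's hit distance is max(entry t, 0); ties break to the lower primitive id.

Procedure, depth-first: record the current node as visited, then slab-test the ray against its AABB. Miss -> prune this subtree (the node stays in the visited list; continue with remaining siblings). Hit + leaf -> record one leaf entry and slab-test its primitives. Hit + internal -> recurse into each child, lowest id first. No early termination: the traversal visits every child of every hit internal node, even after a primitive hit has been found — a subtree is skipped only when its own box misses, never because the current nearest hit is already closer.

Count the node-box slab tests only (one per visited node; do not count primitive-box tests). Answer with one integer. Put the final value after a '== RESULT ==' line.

Traverse from the root:
N0 x:[28/3,24] y:[0,35] z:[19/2,61/2] -> hit [19/2,24], descend [3, 12, 22, 26]
  N3 x:[49/3,24] y:[5,27] z:[35/2,61/2] -> hit [35/2,24], descend [10, 17, 23, 28]
    N10 x:[70/3,24] y:[21,27] z:[45/2,51/2] -> hit [70/3,24] leaf, test {P2@t=70/3}
    N17 x:[18,20] y:[7,9] z:[35/2,18] -> miss, prune
    N23 x:[58/3,61/3] y:[5,8] z:[22,47/2] -> miss, prune
    N28 x:[49/3,52/3] y:[23,27] z:[53/2,61/2] -> miss, prune
  N12 x:[31/3,52/3] y:[2,33] z:[45/2,59/2] -> miss, prune
  N22 x:[53/3,23] y:[0,23] z:[19/2,33/2] -> miss, prune
  N26 x:[28/3,44/3] y:[1,35] z:[11,45/2] -> hit [11,44/3], descend [5, 14, 24, 25]
    N5 x:[28/3,34/3] y:[1,3] z:[22,45/2] -> miss, prune
    N14 x:[40/3,14] y:[1,3] z:[14,33/2] -> miss, prune
    N24 x:[29/3,14] y:[15,35] z:[11,31/2] -> miss, prune
    N25 x:[13,44/3] y:[8,14] z:[14,29/2] -> hit [14,14] leaf, test {P1@t=14}

Summary -> nodes [0, 3, 10, 17, 23, 28, 12, 22, 26, 5, 14, 24, 25]; box-tests=13; leaf-entries=2; first=P1

== RESULT ==
13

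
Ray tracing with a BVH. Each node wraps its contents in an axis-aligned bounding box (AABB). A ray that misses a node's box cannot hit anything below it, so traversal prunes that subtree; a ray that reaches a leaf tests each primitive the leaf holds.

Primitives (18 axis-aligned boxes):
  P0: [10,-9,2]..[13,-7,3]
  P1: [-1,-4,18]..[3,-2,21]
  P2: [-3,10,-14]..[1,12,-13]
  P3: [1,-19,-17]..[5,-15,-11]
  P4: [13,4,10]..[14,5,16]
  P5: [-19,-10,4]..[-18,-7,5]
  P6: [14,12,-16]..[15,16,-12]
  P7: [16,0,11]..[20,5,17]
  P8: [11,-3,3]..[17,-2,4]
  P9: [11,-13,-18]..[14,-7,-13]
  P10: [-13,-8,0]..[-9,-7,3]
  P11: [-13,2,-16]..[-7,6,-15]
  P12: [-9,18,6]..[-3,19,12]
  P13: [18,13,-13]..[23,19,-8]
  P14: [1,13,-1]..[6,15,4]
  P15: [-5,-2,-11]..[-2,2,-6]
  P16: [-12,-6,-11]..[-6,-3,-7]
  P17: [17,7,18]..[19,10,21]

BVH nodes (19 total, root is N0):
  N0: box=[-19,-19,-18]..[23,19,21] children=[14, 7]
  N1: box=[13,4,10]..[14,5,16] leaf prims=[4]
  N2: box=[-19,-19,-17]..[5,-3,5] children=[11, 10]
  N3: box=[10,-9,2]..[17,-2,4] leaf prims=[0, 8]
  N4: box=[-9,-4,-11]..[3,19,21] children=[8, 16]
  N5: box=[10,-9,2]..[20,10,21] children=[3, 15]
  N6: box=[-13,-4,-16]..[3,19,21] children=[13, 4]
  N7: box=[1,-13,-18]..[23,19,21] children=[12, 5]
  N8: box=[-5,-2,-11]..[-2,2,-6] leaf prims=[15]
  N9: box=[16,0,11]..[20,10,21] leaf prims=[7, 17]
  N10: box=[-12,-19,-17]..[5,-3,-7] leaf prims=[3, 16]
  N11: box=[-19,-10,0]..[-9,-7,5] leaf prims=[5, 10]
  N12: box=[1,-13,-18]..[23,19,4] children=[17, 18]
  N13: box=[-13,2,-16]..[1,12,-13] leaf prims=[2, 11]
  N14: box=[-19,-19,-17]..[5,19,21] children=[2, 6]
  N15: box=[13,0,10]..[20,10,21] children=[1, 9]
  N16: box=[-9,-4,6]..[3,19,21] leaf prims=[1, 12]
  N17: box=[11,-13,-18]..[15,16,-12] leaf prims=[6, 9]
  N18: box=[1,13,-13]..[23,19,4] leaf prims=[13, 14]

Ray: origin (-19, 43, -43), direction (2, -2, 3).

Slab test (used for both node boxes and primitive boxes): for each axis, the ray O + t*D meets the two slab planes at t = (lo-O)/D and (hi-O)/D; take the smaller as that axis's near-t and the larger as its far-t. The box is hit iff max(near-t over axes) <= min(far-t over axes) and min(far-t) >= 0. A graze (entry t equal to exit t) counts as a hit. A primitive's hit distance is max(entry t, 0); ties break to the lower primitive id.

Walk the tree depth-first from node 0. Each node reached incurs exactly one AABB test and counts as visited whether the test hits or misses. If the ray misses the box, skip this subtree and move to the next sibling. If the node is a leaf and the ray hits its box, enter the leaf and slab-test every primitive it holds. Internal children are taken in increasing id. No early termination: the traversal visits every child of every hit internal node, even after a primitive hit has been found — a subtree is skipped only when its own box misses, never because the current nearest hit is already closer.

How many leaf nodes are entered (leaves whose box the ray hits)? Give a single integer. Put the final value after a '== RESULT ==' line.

Trace the traversal:
N0 x:[0,21] y:[12,31] z:[25/3,64/3] -> hit [12,21], descend [7, 14]
  N7 x:[10,21] y:[12,28] z:[25/3,64/3] -> hit [12,21], descend [5, 12]
    N5 x:[29/2,39/2] y:[33/2,26] z:[15,64/3] -> hit [33/2,39/2], descend [3, 15]
      N3 x:[29/2,18] y:[45/2,26] z:[15,47/3] -> miss, prune
      N15 x:[16,39/2] y:[33/2,43/2] z:[53/3,64/3] -> hit [53/3,39/2], descend [1, 9]
        N1 x:[16,33/2] y:[19,39/2] z:[53/3,59/3] -> miss, prune
        N9 x:[35/2,39/2] y:[33/2,43/2] z:[18,64/3] -> hit [18,39/2] leaf, test {P7@t=19, P17(miss)}
    N12 x:[10,21] y:[12,28] z:[25/3,47/3] -> hit [12,47/3], descend [17, 18]
      N17 x:[15,17] y:[27/2,28] z:[25/3,31/3] -> miss, prune
      N18 x:[10,21] y:[12,15] z:[10,47/3] -> hit [12,15] leaf, test {P13(miss), P14(miss)}
  N14 x:[0,12] y:[12,31] z:[26/3,64/3] -> hit [12,12], descend [2, 6]
    N2 x:[0,12] y:[23,31] z:[26/3,16] -> miss, prune
    N6 x:[3,11] y:[12,47/2] z:[9,64/3] -> miss, prune

Summary -> nodes [0, 7, 5, 3, 15, 1, 9, 12, 17, 18, 14, 2, 6]; box-tests=13; leaf-entries=2; first=P7

== RESULT ==
2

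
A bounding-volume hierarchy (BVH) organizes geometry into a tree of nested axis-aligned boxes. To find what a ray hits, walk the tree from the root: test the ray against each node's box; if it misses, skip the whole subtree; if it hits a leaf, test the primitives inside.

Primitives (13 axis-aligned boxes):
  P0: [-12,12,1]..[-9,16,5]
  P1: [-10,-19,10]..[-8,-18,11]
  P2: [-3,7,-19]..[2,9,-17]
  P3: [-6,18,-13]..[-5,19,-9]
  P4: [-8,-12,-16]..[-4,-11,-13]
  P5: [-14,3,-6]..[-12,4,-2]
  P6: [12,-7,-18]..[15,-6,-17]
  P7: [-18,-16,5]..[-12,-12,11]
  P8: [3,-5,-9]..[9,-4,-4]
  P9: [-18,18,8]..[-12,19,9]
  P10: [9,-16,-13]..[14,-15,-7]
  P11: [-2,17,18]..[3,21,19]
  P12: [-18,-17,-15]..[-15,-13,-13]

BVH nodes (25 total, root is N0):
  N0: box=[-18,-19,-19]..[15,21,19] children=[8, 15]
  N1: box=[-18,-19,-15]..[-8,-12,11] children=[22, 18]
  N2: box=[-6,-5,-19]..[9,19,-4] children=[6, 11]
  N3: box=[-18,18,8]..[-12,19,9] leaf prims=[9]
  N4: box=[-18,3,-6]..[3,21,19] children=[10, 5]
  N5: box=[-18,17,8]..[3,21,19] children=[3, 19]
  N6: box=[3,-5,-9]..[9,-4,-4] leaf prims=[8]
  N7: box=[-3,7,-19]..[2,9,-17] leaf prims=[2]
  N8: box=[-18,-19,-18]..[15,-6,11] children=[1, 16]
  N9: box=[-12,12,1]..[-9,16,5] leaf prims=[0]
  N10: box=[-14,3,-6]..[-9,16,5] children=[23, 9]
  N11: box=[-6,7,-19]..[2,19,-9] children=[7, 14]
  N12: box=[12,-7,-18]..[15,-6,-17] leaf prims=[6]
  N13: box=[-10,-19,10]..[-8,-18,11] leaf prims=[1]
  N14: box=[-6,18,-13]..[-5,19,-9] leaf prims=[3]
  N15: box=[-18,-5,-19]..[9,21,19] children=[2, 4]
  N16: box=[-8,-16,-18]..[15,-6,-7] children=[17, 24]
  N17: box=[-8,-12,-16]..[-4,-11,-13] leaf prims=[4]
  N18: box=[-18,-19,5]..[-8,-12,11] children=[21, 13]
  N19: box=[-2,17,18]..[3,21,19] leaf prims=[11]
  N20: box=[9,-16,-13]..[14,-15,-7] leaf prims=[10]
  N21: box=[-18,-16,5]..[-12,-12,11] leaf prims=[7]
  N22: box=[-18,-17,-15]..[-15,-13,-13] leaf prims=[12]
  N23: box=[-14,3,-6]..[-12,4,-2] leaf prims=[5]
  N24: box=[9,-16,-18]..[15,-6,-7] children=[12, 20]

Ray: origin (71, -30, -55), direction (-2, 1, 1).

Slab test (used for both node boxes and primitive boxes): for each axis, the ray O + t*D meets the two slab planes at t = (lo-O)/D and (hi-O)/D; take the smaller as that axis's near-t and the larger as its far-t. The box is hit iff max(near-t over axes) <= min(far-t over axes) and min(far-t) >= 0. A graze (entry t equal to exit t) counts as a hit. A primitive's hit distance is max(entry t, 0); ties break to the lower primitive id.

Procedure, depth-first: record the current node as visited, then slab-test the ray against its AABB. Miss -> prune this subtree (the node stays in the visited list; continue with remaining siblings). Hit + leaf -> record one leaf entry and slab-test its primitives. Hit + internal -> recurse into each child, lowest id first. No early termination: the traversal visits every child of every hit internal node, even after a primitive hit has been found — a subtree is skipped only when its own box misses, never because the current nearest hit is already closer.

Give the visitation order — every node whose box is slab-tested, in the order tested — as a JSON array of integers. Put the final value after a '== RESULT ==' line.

Trace the traversal:
N0 x:[28,89/2] y:[11,51] z:[36,74] -> hit [36,89/2], descend [8, 15]
  N8 x:[28,89/2] y:[11,24] z:[37,66] -> miss, prune
  N15 x:[31,89/2] y:[25,51] z:[36,74] -> hit [36,89/2], descend [2, 4]
    N2 x:[31,77/2] y:[25,49] z:[36,51] -> hit [36,77/2], descend [6, 11]
      N6 x:[31,34] y:[25,26] z:[46,51] -> miss, prune
      N11 x:[69/2,77/2] y:[37,49] z:[36,46] -> hit [37,77/2], descend [7, 14]
        N7 x:[69/2,37] y:[37,39] z:[36,38] -> hit [37,37] leaf, test {P2@t=37}
        N14 x:[38,77/2] y:[48,49] z:[42,46] -> miss, prune
    N4 x:[34,89/2] y:[33,51] z:[49,74] -> miss, prune

order=[0, 8, 15, 2, 6, 11, 7, 14, 4]  |boxes|=9  |leaves|=1  hit=P2

== RESULT ==
[0, 8, 15, 2, 6, 11, 7, 14, 4]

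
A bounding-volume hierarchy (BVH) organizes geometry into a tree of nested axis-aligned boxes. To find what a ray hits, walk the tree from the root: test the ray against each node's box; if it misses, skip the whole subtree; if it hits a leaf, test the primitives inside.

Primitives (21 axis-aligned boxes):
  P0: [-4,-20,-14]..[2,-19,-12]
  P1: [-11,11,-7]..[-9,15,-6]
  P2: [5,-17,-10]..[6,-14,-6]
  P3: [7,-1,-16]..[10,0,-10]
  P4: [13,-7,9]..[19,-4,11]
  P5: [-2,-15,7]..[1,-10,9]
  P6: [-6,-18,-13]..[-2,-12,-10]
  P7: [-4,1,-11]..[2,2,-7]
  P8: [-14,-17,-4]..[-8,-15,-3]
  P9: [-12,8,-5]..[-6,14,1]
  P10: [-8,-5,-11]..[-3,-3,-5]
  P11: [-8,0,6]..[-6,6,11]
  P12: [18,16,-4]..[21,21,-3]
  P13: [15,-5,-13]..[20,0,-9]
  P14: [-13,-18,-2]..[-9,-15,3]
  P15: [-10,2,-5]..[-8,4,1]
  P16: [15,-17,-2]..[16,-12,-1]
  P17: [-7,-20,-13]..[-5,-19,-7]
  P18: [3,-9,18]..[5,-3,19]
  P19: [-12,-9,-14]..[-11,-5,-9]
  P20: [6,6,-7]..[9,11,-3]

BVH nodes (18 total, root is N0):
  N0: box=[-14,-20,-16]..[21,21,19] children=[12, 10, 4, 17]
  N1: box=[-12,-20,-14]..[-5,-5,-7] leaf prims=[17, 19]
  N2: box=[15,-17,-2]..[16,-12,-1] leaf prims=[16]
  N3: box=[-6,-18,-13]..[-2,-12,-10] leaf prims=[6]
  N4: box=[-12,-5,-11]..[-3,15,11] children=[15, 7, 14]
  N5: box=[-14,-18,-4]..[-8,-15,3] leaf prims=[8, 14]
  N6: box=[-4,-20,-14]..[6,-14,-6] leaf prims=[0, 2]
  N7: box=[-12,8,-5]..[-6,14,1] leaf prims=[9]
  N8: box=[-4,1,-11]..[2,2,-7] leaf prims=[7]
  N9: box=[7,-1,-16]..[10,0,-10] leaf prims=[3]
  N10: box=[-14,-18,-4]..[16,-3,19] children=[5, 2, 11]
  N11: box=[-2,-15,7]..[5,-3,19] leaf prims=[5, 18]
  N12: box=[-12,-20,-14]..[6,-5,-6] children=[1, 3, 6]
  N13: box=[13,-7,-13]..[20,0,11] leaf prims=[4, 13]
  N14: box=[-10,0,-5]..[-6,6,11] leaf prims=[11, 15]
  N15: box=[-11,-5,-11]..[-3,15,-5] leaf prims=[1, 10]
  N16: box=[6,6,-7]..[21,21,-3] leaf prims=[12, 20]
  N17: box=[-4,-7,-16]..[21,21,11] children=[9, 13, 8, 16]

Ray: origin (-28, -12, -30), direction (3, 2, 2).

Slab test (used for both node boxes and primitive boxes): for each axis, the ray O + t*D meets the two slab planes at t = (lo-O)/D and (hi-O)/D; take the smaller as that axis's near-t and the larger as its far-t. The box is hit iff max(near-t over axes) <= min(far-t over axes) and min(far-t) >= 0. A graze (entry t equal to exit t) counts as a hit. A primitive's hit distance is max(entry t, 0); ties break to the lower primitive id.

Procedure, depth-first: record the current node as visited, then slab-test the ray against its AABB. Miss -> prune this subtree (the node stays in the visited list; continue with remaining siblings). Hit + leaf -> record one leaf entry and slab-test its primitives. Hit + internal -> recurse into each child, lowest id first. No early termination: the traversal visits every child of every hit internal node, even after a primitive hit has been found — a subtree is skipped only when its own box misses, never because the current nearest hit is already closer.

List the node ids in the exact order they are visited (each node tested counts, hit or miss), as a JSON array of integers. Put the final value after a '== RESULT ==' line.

Traverse from the root:
N0 x:[14/3,49/3] y:[-4,33/2] z:[7,49/2] -> hit [7,49/3], descend [4, 10, 12, 17]
  N4 x:[16/3,25/3] y:[7/2,27/2] z:[19/2,41/2] -> miss, prune
  N10 x:[14/3,44/3] y:[-3,9/2] z:[13,49/2] -> miss, prune
  N12 x:[16/3,34/3] y:[-4,7/2] z:[8,12] -> miss, prune
  N17 x:[8,49/3] y:[5/2,33/2] z:[7,41/2] -> hit [8,49/3], descend [8, 9, 13, 16]
    N8 x:[8,10] y:[13/2,7] z:[19/2,23/2] -> miss, prune
    N9 x:[35/3,38/3] y:[11/2,6] z:[7,10] -> miss, prune
    N13 x:[41/3,16] y:[5/2,6] z:[17/2,41/2] -> miss, prune
    N16 x:[34/3,49/3] y:[9,33/2] z:[23/2,27/2] -> hit [23/2,27/2] leaf, test {P12(miss), P20@t=23/2}

Summary -> nodes [0, 4, 10, 12, 17, 8, 9, 13, 16]; box-tests=9; leaf-entries=1; first=P20

== RESULT ==
[0, 4, 10, 12, 17, 8, 9, 13, 16]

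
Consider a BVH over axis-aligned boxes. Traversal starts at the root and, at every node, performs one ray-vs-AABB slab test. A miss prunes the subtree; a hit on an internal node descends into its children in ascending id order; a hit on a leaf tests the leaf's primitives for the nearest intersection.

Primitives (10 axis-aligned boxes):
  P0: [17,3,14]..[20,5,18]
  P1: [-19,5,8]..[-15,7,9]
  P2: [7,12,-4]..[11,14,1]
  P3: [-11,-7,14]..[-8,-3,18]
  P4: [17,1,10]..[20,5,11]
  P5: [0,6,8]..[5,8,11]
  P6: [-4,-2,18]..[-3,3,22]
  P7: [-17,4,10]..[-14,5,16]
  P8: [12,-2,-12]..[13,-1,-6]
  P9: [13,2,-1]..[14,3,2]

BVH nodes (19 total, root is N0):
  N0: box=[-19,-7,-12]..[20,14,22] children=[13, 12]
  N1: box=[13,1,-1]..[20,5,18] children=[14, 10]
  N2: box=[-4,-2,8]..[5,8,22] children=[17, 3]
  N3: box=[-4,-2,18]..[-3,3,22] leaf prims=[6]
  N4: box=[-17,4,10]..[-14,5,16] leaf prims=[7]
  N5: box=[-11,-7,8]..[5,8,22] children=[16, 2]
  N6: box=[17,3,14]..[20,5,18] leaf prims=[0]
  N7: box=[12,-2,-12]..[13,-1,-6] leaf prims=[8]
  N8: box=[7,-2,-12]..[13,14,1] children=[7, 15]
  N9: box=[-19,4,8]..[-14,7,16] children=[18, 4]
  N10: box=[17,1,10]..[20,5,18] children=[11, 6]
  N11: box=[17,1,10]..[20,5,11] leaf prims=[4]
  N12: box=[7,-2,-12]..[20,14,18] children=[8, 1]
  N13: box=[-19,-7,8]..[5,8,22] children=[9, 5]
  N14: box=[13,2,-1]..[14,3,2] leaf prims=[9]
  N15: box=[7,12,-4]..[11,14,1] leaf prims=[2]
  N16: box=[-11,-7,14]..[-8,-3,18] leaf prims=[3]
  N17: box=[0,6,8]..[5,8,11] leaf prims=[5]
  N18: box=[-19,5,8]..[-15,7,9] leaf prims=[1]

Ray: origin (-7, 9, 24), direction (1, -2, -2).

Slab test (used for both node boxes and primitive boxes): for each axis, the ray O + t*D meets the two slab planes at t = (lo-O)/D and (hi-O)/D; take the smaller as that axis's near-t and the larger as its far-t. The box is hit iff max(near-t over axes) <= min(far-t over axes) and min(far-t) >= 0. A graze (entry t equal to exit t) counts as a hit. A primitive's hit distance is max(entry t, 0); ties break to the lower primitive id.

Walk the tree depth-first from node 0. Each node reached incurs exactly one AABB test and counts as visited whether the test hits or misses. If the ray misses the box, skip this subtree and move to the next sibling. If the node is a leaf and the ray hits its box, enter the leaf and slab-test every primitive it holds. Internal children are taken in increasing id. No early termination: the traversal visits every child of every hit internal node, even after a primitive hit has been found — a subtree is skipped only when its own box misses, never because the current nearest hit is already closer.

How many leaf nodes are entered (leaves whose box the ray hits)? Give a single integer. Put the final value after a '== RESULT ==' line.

Traverse from the root:
N0 x:[-12,27] y:[-5/2,8] z:[1,18] -> hit [1,8], descend [12, 13]
  N12 x:[14,27] y:[-5/2,11/2] z:[3,18] -> miss, prune
  N13 x:[-12,12] y:[1/2,8] z:[1,8] -> hit [1,8], descend [5, 9]
    N5 x:[-4,12] y:[1/2,8] z:[1,8] -> hit [1,8], descend [2, 16]
      N2 x:[3,12] y:[1/2,11/2] z:[1,8] -> hit [3,11/2], descend [3, 17]
        N3 x:[3,4] y:[3,11/2] z:[1,3] -> hit [3,3] leaf, test {P6@t=3}
        N17 x:[7,12] y:[1/2,3/2] z:[13/2,8] -> miss, prune
      N16 x:[-4,-1] y:[6,8] z:[3,5] -> miss, prune
    N9 x:[-12,-7] y:[1,5/2] z:[4,8] -> miss, prune

Visited [0, 12, 13, 5, 2, 3, 17, 16, 9]. Tests: 9 box, 1 leaf. Nearest: P6.

== RESULT ==
1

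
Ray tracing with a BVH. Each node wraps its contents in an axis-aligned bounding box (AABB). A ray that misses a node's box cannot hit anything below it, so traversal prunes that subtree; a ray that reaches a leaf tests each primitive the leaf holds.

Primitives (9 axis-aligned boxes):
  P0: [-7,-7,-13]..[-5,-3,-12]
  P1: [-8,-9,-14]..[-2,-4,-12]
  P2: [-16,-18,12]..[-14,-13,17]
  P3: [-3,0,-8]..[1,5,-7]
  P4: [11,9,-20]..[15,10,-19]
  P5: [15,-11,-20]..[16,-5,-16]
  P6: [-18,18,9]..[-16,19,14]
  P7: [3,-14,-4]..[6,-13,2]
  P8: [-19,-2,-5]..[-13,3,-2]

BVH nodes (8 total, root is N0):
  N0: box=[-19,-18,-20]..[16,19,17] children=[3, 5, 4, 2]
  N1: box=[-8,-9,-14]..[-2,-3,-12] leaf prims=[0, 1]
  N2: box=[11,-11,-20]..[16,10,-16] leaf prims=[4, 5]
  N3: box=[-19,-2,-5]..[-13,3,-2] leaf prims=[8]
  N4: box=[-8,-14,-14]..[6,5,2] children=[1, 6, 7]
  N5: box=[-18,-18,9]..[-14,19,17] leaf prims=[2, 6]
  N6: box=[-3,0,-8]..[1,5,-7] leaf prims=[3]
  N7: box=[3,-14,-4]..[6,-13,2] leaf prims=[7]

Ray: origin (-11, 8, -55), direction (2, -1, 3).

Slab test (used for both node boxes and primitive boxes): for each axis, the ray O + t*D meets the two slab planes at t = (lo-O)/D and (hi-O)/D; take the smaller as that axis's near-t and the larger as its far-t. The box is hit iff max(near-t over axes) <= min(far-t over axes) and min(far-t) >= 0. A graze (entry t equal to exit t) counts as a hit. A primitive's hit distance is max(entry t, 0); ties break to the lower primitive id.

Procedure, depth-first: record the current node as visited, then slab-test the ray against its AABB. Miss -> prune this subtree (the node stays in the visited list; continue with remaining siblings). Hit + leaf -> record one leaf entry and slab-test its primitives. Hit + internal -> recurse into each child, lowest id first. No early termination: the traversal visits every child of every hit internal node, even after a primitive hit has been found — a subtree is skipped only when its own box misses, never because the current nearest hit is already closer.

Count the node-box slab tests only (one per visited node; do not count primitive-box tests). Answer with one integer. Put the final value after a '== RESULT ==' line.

Walk:
N0 x:[-4,27/2] y:[-11,26] z:[35/3,24] -> hit [35/3,27/2], descend [2, 3, 4, 5]
  N2 x:[11,27/2] y:[-2,19] z:[35/3,13] -> hit [35/3,13] leaf, test {P4(miss), P5@t=13}
  N3 x:[-4,-1] y:[5,10] z:[50/3,53/3] -> miss, prune
  N4 x:[3/2,17/2] y:[3,22] z:[41/3,19] -> miss, prune
  N5 x:[-7/2,-3/2] y:[-11,26] z:[64/3,24] -> miss, prune

Visited [0, 2, 3, 4, 5]. Tests: 5 box, 1 leaf. Nearest: P5.

== RESULT ==
5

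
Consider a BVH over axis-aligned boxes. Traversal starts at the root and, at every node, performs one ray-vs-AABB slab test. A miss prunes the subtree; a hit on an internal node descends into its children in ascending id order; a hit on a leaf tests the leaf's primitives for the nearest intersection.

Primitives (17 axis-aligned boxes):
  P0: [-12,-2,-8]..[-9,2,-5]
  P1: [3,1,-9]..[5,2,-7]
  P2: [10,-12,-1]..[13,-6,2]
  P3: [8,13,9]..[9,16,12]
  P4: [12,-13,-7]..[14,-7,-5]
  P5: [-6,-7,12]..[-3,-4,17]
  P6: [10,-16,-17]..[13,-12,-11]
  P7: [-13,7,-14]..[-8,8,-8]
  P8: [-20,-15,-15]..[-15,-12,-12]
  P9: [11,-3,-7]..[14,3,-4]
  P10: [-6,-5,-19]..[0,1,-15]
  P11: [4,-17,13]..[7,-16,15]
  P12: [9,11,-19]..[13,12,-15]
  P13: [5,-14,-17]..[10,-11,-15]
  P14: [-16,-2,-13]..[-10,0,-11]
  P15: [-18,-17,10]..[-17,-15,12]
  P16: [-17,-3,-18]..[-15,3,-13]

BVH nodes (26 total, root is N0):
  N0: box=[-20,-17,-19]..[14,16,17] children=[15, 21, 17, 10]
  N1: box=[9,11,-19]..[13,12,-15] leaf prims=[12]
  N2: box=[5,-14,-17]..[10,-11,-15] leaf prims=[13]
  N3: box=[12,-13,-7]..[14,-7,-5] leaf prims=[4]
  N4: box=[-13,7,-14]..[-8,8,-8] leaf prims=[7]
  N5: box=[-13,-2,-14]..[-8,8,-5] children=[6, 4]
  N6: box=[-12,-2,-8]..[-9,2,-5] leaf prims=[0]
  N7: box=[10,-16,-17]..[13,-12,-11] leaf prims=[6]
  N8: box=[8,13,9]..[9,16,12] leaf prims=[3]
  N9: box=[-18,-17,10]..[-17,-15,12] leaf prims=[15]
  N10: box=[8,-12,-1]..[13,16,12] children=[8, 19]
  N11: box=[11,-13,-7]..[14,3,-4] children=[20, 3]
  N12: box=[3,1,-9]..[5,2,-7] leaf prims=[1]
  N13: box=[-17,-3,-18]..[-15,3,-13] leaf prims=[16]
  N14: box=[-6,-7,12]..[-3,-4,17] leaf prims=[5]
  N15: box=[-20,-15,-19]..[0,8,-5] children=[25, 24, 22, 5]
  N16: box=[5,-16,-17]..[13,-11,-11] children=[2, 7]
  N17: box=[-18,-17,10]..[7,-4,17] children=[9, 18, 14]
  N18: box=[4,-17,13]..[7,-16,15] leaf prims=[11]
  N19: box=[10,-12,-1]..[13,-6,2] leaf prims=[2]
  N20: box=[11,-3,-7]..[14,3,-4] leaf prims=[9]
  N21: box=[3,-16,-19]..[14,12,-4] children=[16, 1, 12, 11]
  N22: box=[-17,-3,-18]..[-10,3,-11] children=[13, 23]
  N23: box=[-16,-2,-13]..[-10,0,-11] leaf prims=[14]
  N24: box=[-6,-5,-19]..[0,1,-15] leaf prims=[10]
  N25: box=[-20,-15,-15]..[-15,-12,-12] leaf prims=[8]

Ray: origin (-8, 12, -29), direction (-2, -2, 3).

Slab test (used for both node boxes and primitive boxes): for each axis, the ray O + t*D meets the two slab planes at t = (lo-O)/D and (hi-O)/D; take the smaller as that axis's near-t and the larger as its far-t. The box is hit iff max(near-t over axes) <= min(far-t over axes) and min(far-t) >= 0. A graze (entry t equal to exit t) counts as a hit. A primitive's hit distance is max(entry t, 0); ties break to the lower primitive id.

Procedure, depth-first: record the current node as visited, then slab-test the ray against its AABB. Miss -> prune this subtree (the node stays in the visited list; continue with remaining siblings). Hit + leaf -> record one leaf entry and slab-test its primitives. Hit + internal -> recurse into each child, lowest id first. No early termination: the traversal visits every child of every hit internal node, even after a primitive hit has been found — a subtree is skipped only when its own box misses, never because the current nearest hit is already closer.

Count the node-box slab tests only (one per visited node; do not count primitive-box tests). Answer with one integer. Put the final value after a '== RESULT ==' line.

Traverse from the root:
N0 x:[-11,6] y:[-2,29/2] z:[10/3,46/3] -> hit [10/3,6], descend [10, 15, 17, 21]
  N10 x:[-21/2,-8] y:[-2,12] z:[28/3,41/3] -> miss, prune
  N15 x:[-4,6] y:[2,27/2] z:[10/3,8] -> hit [10/3,6], descend [5, 22, 24, 25]
    N5 x:[0,5/2] y:[2,7] z:[5,8] -> miss, prune
    N22 x:[1,9/2] y:[9/2,15/2] z:[11/3,6] -> hit [9/2,9/2], descend [13, 23]
      N13 x:[7/2,9/2] y:[9/2,15/2] z:[11/3,16/3] -> hit [9/2,9/2] leaf, test {P16@t=9/2}
      N23 x:[1,4] y:[6,7] z:[16/3,6] -> miss, prune
    N24 x:[-4,-1] y:[11/2,17/2] z:[10/3,14/3] -> miss, prune
    N25 x:[7/2,6] y:[12,27/2] z:[14/3,17/3] -> miss, prune
  N17 x:[-15/2,5] y:[8,29/2] z:[13,46/3] -> miss, prune
  N21 x:[-11,-11/2] y:[0,14] z:[10/3,25/3] -> miss, prune

order=[0, 10, 15, 5, 22, 13, 23, 24, 25, 17, 21]  |boxes|=11  |leaves|=1  hit=P16

== RESULT ==
11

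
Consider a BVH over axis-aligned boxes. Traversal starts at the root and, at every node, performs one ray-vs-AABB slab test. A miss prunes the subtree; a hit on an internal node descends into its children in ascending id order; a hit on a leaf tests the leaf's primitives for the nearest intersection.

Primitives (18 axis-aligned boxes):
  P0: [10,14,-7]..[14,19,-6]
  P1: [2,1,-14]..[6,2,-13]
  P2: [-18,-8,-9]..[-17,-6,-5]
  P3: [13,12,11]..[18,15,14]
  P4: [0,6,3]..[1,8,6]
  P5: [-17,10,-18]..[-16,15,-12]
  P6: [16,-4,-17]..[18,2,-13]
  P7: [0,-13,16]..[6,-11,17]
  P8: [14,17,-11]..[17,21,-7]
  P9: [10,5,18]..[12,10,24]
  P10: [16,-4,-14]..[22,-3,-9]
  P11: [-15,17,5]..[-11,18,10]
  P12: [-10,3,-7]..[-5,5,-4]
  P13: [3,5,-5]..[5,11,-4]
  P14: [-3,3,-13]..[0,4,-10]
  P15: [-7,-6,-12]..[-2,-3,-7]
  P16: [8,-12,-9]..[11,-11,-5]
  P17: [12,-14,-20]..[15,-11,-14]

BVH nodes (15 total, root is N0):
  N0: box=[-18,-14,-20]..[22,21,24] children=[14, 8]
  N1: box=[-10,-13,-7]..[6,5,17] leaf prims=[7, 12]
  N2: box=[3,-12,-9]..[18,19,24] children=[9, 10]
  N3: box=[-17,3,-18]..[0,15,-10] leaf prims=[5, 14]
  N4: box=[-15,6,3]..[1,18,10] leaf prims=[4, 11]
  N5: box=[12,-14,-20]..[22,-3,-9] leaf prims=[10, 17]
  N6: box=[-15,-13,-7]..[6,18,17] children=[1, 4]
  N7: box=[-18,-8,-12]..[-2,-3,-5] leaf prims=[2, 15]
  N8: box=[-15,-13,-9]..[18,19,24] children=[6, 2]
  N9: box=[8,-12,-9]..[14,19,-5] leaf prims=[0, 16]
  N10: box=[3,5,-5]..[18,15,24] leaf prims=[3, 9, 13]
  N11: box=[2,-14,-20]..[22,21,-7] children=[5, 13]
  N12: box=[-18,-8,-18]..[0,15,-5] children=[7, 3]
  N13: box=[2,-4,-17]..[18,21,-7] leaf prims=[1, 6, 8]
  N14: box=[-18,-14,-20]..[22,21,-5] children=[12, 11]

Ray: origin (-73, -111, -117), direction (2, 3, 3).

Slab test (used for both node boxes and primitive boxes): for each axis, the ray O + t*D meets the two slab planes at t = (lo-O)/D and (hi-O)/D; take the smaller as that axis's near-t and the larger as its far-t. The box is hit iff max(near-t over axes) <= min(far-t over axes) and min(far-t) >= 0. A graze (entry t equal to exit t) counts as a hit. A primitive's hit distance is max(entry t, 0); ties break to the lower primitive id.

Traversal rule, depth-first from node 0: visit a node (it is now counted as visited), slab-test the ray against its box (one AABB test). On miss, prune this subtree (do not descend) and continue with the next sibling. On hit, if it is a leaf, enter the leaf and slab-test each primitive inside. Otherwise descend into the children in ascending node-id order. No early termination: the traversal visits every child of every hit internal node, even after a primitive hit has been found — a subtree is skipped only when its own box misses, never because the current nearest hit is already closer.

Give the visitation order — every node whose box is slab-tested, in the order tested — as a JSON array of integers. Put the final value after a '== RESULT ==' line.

Traverse from the root:
N0 x:[55/2,95/2] y:[97/3,44] z:[97/3,47] -> hit [97/3,44], descend [8, 14]
  N8 x:[29,91/2] y:[98/3,130/3] z:[36,47] -> hit [36,130/3], descend [2, 6]
    N2 x:[38,91/2] y:[33,130/3] z:[36,47] -> hit [38,130/3], descend [9, 10]
      N9 x:[81/2,87/2] y:[33,130/3] z:[36,112/3] -> miss, prune
      N10 x:[38,91/2] y:[116/3,42] z:[112/3,47] -> hit [116/3,42] leaf, test {P3(miss), P9(miss), P13(miss)}
    N6 x:[29,79/2] y:[98/3,43] z:[110/3,134/3] -> hit [110/3,79/2], descend [1, 4]
      N1 x:[63/2,79/2] y:[98/3,116/3] z:[110/3,134/3] -> hit [110/3,116/3] leaf, test {P7(miss), P12(miss)}
      N4 x:[29,37] y:[39,43] z:[40,127/3] -> miss, prune
  N14 x:[55/2,95/2] y:[97/3,44] z:[97/3,112/3] -> hit [97/3,112/3], descend [11, 12]
    N11 x:[75/2,95/2] y:[97/3,44] z:[97/3,110/3] -> miss, prune
    N12 x:[55/2,73/2] y:[103/3,42] z:[33,112/3] -> hit [103/3,73/2], descend [3, 7]
      N3 x:[28,73/2] y:[38,42] z:[33,107/3] -> miss, prune
      N7 x:[55/2,71/2] y:[103/3,36] z:[35,112/3] -> hit [35,71/2] leaf, test {P2(miss), P15@t=35}

Visited [0, 8, 2, 9, 10, 6, 1, 4, 14, 11, 12, 3, 7]. Tests: 13 box, 3 leaf. Nearest: P15.

== RESULT ==
[0, 8, 2, 9, 10, 6, 1, 4, 14, 11, 12, 3, 7]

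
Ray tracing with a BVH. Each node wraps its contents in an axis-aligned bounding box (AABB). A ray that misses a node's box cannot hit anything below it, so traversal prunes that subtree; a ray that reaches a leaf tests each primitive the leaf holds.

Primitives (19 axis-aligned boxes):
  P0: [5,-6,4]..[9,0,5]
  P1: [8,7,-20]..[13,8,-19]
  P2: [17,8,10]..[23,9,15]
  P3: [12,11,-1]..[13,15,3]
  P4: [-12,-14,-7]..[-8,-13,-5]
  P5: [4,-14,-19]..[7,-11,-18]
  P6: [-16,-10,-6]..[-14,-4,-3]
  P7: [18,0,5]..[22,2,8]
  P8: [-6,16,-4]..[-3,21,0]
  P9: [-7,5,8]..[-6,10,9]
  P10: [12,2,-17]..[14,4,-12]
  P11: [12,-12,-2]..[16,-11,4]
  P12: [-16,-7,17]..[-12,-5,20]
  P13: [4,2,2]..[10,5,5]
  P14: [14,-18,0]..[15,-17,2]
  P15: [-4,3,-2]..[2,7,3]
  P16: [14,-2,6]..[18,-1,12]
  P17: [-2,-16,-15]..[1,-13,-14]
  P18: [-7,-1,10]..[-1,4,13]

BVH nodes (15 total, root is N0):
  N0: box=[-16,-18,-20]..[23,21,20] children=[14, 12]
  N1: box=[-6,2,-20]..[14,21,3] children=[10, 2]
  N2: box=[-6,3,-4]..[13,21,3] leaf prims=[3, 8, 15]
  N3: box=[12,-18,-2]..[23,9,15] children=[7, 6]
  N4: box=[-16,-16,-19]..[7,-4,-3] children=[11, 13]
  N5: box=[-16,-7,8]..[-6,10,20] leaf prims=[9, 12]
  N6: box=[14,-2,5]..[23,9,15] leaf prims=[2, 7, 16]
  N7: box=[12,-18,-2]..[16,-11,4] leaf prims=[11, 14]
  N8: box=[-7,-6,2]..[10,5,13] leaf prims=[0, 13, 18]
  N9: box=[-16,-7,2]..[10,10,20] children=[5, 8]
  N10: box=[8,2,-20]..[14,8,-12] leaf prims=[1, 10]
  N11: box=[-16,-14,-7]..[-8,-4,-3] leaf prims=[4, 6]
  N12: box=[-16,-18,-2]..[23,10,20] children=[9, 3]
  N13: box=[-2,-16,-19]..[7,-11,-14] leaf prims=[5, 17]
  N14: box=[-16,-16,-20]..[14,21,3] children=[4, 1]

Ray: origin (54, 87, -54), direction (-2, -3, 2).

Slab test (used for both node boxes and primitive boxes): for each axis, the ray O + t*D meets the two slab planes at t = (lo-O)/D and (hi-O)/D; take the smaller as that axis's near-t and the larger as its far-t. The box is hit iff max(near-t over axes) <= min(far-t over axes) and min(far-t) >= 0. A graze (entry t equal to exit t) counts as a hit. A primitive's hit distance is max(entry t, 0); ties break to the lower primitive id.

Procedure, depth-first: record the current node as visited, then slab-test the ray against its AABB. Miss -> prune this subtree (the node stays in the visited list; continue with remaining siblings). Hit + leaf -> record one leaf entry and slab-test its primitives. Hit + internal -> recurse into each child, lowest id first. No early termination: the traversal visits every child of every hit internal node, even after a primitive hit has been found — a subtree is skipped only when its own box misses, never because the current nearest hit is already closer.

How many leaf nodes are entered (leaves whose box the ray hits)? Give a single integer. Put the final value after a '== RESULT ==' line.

Trace the traversal:
N0 x:[31/2,35] y:[22,35] z:[17,37] -> hit [22,35], descend [12, 14]
  N12 x:[31/2,35] y:[77/3,35] z:[26,37] -> hit [26,35], descend [3, 9]
    N3 x:[31/2,21] y:[26,35] z:[26,69/2] -> miss, prune
    N9 x:[22,35] y:[77/3,94/3] z:[28,37] -> hit [28,94/3], descend [5, 8]
      N5 x:[30,35] y:[77/3,94/3] z:[31,37] -> hit [31,94/3] leaf, test {P9(miss), P12(miss)}
      N8 x:[22,61/2] y:[82/3,31] z:[28,67/2] -> hit [28,61/2] leaf, test {P0(miss), P13(miss), P18(miss)}
  N14 x:[20,35] y:[22,103/3] z:[17,57/2] -> hit [22,57/2], descend [1, 4]
    N1 x:[20,30] y:[22,85/3] z:[17,57/2] -> hit [22,85/3], descend [2, 10]
      N2 x:[41/2,30] y:[22,28] z:[25,57/2] -> hit [25,28] leaf, test {P3(miss), P8(miss), P15@t=80/3}
      N10 x:[20,23] y:[79/3,85/3] z:[17,21] -> miss, prune
    N4 x:[47/2,35] y:[91/3,103/3] z:[35/2,51/2] -> miss, prune

Summary -> nodes [0, 12, 3, 9, 5, 8, 14, 1, 2, 10, 4]; box-tests=11; leaf-entries=3; first=P15

== RESULT ==
3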